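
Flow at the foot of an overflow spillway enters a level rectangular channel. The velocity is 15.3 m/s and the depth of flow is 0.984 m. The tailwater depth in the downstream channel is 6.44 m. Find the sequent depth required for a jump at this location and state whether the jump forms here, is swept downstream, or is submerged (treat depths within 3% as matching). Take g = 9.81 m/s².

y₂ = 6.38 m; the jump forms here

Fr₁ = V₁/√(g·y₁) = 15.3/√(9.81×0.984) = 4.92.
From the momentum equation for a rectangular channel, y₂/y₁ = ½[√(1 + 8Fr₁²) − 1] = ½[√195.0 − 1] = 6.48.
y₂ = 6.48 × 0.984 = 6.38 m.
Tailwater y_tw = 6.44 m: y_tw ≈ y₂, so the jump forms here.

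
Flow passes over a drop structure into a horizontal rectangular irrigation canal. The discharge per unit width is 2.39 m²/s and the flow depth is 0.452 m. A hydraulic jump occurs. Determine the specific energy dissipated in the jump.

ΔE = 0.332 m

V₁ = q/y₁ = 2.39/0.452 = 5.29 m/s. Fr₁ = V₁/√(g·y₁) = 5.29/√(9.81×0.452) = 2.51.
By Bélanger, y₂/y₁ = ½[√(1 + 8Fr₁²) − 1] = ½[√51.44 − 1] = 3.09.
y₂ = 3.09 × 0.452 = 1.39 m.
V₂ = q/y₂ = 2.39/1.39 = 1.71 m/s. E₁ = y₁ + V₁²/2g = 1.88 m; E₂ = y₂ + V₂²/2g = 1.54 m. ΔE = E₁ − E₂ = 0.332 m.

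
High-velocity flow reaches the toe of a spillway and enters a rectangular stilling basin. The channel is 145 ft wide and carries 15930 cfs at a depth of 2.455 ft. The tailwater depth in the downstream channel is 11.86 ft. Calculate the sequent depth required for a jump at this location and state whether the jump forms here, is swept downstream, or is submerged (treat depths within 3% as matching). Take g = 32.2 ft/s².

q = Q/b = 15930/145 = 109.9 ft²/s; V₁ = q/y₁ = 44.75 ft/s. Fr₁ = V₁/√(g·y₁) = 5.033.
From the momentum equation for a rectangular channel, y₂/y₁ = ½[√(1 + 8Fr₁²) − 1] = ½[√203.66 − 1] = 6.636.
y₂ = 6.636 × 2.455 = 16.29 ft.
Tailwater y_tw = 11.86 ft: y_tw < y₂, so the jump is swept downstream.

y₂ = 16.29 ft; the jump is swept downstream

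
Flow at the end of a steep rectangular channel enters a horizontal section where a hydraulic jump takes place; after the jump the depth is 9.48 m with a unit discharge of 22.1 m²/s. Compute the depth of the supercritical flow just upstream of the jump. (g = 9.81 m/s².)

y₁ = 1.00 m

V₂ = q/y₂ = 22.1/9.48 = 2.33 m/s; Fr₂ = V₂/√(g·y₂) = 0.242.
Applying the sequent-depth relation in reverse, y₁/y₂ = ½[√(1 + 8Fr₂²) − 1] = ½[√1.467 − 1] = 0.106.
y₁ = 0.106 × 9.48 = 1.00 m.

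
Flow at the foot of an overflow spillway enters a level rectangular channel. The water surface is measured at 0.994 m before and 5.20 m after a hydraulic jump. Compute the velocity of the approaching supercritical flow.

V₁ = 12.6 m/s

For a rectangular channel the momentum equation gives q² = ½·g·y₁·y₂·(y₁ + y₂) = ½×9.81×0.994×5.20×6.19 = 157.
q = √157 = 12.5 m²/s.
V₁ = q/y₁ = 12.5/0.994 = 12.6 m/s.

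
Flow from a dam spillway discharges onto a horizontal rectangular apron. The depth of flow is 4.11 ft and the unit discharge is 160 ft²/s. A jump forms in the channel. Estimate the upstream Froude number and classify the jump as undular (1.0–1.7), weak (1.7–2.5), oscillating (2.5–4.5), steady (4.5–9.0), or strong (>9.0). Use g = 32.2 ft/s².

V₁ = q/y₁ = 160/4.11 = 38.9 ft/s. Fr₁ = V₁/√(g·y₁) = 38.9/√(32.2×4.11) = 3.38.
Fr₁ = 3.38 lies in the oscillating range.

Fr₁ = 3.38; oscillating jump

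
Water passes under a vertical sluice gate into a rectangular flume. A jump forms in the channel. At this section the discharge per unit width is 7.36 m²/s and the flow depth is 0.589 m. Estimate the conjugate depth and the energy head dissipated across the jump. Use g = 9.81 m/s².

y₂ = 4.05 m; ΔE = 4.33 m

V₁ = q/y₁ = 7.36/0.589 = 12.5 m/s. Fr₁ = V₁/√(g·y₁) = 12.5/√(9.81×0.589) = 5.20.
Sequent-depth ratio: y₂/y₁ = ½[√(1 + 8Fr₁²) − 1] = ½[√217.2 − 1] = 6.87.
y₂ = 6.87 × 0.589 = 4.05 m.
V₂ = q/y₂ = 7.36/4.05 = 1.82 m/s. E₁ = y₁ + V₁²/2g = 8.55 m; E₂ = y₂ + V₂²/2g = 4.21 m. ΔE = E₁ − E₂ = 4.33 m.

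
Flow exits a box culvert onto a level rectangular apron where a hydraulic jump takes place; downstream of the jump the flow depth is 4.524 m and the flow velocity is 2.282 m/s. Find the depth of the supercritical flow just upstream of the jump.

y₁ = 0.8876 m

Fr₂ = V₂/√(g·y₂) = 2.282/√(9.81×4.524) = 0.3425.
From the momentum equation (using Fr₂), y₁/y₂ = ½[√(1 + 8Fr₂²) − 1] = ½[√1.9387 − 1] = 0.1962.
y₁ = 0.1962 × 4.524 = 0.8876 m.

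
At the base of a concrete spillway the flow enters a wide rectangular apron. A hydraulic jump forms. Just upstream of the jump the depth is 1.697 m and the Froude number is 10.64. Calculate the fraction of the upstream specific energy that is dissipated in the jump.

ΔE/E₁ = 0.743 (74.3%)

Fr₁ = 10.64 (given).
By Bélanger, y₂/y₁ = ½[√(1 + 8Fr₁²) − 1] = ½[√906.68 − 1] = 14.56.
y₂ = 14.56 × 1.697 = 24.70 m.
E₁ = y₁(1 + Fr₁²/2) = 1.697×(1 + 10.64²/2) = 97.76 m. ΔE = (y₂ − y₁)³/(4y₁y₂) = 72.60 m. ΔE/E₁ = 72.60/97.76 = 0.743.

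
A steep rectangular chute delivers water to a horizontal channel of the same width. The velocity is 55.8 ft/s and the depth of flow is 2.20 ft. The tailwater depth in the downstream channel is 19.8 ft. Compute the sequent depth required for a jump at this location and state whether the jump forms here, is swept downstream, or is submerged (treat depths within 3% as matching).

Fr₁ = V₁/√(g·y₁) = 55.8/√(32.2×2.20) = 6.63.
From the momentum equation for a rectangular channel, y₂/y₁ = ½[√(1 + 8Fr₁²) − 1] = ½[√352.6 − 1] = 8.89.
y₂ = 8.89 × 2.20 = 19.6 ft.
Tailwater y_tw = 19.8 ft: y_tw ≈ y₂, so the jump forms here.

y₂ = 19.6 ft; the jump forms here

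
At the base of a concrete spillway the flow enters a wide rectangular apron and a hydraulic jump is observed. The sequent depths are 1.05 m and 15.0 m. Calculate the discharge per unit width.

q = 35.2 m²/s

For a rectangular channel the momentum equation gives q² = ½·g·y₁·y₂·(y₁ + y₂) = ½×9.81×1.05×15.0×16.1 = 1240.
q = √1240 = 35.2 m²/s.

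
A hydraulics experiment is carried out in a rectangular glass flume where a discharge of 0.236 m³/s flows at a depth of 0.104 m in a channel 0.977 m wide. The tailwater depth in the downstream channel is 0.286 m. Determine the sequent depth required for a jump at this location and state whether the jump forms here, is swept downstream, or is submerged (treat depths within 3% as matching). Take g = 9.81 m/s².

y₂ = 0.290 m; the jump forms here

q = Q/b = 0.236/0.977 = 0.242 m²/s; V₁ = q/y₁ = 2.32 m/s. Fr₁ = V₁/√(g·y₁) = 2.30.
By Bélanger, y₂/y₁ = ½[√(1 + 8Fr₁²) − 1] = ½[√43.30 − 1] = 2.79.
y₂ = 2.79 × 0.104 = 0.290 m.
Tailwater y_tw = 0.286 m: y_tw ≈ y₂, so the jump forms here.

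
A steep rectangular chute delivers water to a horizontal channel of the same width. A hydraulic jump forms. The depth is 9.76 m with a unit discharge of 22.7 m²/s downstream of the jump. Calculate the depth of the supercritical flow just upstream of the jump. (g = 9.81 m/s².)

y₁ = 1.00 m

V₂ = q/y₂ = 22.7/9.76 = 2.33 m/s; Fr₂ = V₂/√(g·y₂) = 0.238.
Since the conjugate-depth ratio holds either way, y₁/y₂ = ½[√(1 + 8Fr₂²) − 1] = ½[√1.452 − 1] = 0.102.
y₁ = 0.102 × 9.76 = 1.00 m.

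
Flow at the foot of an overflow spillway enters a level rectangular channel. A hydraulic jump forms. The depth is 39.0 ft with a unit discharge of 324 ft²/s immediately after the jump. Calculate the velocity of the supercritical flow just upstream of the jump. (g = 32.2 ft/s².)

V₂ = q/y₂ = 324/39.0 = 8.31 ft/s; Fr₂ = V₂/√(g·y₂) = 0.234.
Since the conjugate-depth ratio holds either way, y₁/y₂ = ½[√(1 + 8Fr₂²) − 1] = ½[√1.440 − 1] = 0.0999.
y₁ = 0.0999 × 39.0 = 3.90 ft.
V₁ = q/y₁ = 324/3.90 = 83.1 ft/s.

V₁ = 83.1 ft/s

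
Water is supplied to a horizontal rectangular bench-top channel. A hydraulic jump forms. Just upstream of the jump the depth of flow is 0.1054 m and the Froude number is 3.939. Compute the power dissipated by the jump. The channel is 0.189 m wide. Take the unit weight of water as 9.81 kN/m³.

Fr₁ = 3.939 (given).
Bélanger equation: y₂/y₁ = ½[√(1 + 8Fr₁²) − 1] = ½[√125.13 − 1] = 5.093.
y₂ = 5.093 × 0.1054 = 0.5368 m.
Head loss: ΔE = (y₂ − y₁)³/(4y₁y₂) = (0.5368 − 0.1054)³/(4×0.1054×0.5368) = 0.08029/0.2263 = 0.3548 m.
V₁ = Fr₁·√(g·y₁) = 3.939×√(9.81×0.1054) = 4.005 m/s; q = V₁·y₁ = 0.4222 m²/s. Q = q·b = 0.4222 × 0.189 = 0.07979 m³/s. P = γ·Q·ΔE = 9.81 × 0.07979 × 0.3548 = 0.2777 kW.

P = 0.2777 kW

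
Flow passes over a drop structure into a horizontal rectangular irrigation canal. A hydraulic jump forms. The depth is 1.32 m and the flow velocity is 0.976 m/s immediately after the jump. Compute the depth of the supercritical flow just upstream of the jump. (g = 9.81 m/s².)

Fr₂ = V₂/√(g·y₂) = 0.976/√(9.81×1.32) = 0.271.
Since the conjugate-depth ratio holds either way, y₁/y₂ = ½[√(1 + 8Fr₂²) − 1] = ½[√1.589 − 1] = 0.130.
y₁ = 0.130 × 1.32 = 0.172 m.

y₁ = 0.172 m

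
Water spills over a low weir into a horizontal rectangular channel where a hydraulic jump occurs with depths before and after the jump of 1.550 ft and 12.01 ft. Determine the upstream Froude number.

For a rectangular channel the momentum equation gives q² = ½·g·y₁·y₂·(y₁ + y₂) = ½×32.2×1.550×12.01×13.56 = 4064.
q = √4064 = 63.75 ft²/s.
V₁ = q/y₁ = 41.13 ft/s; Fr₁ = V₁/√(g·y₁) = 5.822.

Fr₁ = 5.822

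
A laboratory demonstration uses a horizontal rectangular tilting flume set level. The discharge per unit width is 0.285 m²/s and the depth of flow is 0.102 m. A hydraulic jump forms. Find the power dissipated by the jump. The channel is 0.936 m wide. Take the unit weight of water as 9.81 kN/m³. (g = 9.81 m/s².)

V₁ = q/y₁ = 0.285/0.102 = 2.79 m/s. Fr₁ = V₁/√(g·y₁) = 2.79/√(9.81×0.102) = 2.79.
By Bélanger, y₂/y₁ = ½[√(1 + 8Fr₁²) − 1] = ½[√63.42 − 1] = 3.48.
y₂ = 3.48 × 0.102 = 0.355 m.
V₂ = q/y₂ = 0.285/0.355 = 0.802 m/s. E₁ = y₁ + V₁²/2g = 0.500 m; E₂ = y₂ + V₂²/2g = 0.388 m. ΔE = E₁ − E₂ = 0.112 m.
Q = q·b = 0.285 × 0.936 = 0.267 m³/s. P = γ·Q·ΔE = 9.81 × 0.267 × 0.112 = 0.293 kW.

P = 0.293 kW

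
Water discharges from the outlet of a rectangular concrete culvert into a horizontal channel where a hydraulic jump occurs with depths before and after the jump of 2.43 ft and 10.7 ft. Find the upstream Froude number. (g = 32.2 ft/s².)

For a rectangular channel the momentum equation gives q² = ½·g·y₁·y₂·(y₁ + y₂) = ½×32.2×2.43×10.7×13.1 = 5496.
q = √5496 = 74.1 ft²/s.
V₁ = q/y₁ = 30.5 ft/s; Fr₁ = V₁/√(g·y₁) = 3.45.

Fr₁ = 3.45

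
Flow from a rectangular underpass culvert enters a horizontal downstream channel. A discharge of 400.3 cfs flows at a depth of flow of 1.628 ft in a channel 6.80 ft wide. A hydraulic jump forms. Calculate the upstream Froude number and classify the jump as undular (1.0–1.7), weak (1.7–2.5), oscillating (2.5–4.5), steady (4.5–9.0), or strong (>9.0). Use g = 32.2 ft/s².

q = Q/b = 400.3/6.80 = 58.87 ft²/s; V₁ = q/y₁ = 36.16 ft/s. Fr₁ = V₁/√(g·y₁) = 4.994.
Fr₁ = 4.994 lies in the steady range.

Fr₁ = 4.994; steady jump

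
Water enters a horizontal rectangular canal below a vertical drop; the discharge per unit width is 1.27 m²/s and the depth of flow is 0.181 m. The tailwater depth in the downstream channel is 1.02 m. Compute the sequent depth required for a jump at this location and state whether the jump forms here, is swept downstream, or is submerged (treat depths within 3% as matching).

V₁ = q/y₁ = 1.27/0.181 = 7.02 m/s. Fr₁ = V₁/√(g·y₁) = 7.02/√(9.81×0.181) = 5.27.
Sequent-depth ratio: y₂/y₁ = ½[√(1 + 8Fr₁²) − 1] = ½[√222.8 − 1] = 6.96.
y₂ = 6.96 × 0.181 = 1.26 m.
Tailwater y_tw = 1.02 m: y_tw < y₂, so the jump is swept downstream.

y₂ = 1.26 m; the jump is swept downstream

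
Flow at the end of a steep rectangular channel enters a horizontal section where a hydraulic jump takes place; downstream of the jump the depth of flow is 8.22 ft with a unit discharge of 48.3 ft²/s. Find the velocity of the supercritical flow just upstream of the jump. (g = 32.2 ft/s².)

V₂ = q/y₂ = 48.3/8.22 = 5.88 ft/s; Fr₂ = V₂/√(g·y₂) = 0.361.
From the momentum equation (using Fr₂), y₁/y₂ = ½[√(1 + 8Fr₂²) − 1] = ½[√2.044 − 1] = 0.215.
y₁ = 0.215 × 8.22 = 1.77 ft.
V₁ = q/y₁ = 48.3/1.77 = 27.4 ft/s.

V₁ = 27.4 ft/s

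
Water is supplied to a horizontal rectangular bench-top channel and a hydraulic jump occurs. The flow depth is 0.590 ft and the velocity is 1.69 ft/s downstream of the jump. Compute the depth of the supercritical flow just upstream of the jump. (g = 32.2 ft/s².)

Fr₂ = V₂/√(g·y₂) = 1.69/√(32.2×0.590) = 0.388.
From the momentum equation (using Fr₂), y₁/y₂ = ½[√(1 + 8Fr₂²) − 1] = ½[√2.203 − 1] = 0.242.
y₁ = 0.242 × 0.590 = 0.143 ft.

y₁ = 0.143 ft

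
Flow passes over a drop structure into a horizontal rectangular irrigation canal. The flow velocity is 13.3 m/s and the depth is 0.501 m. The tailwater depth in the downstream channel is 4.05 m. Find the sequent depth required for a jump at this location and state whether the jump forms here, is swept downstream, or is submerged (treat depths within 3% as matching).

Fr₁ = V₁/√(g·y₁) = 13.3/√(9.81×0.501) = 6.00.
Sequent-depth ratio: y₂/y₁ = ½[√(1 + 8Fr₁²) − 1] = ½[√288.9 − 1] = 8.00.
y₂ = 8.00 × 0.501 = 4.01 m.
Tailwater y_tw = 4.05 m: y_tw ≈ y₂, so the jump forms here.

y₂ = 4.01 m; the jump forms here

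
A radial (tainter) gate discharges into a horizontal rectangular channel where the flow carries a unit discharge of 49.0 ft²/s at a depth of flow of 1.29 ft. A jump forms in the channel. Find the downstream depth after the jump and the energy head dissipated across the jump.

V₁ = q/y₁ = 49.0/1.29 = 38.0 ft/s. Fr₁ = V₁/√(g·y₁) = 38.0/√(32.2×1.29) = 5.89.
Bélanger equation: y₂/y₁ = ½[√(1 + 8Fr₁²) − 1] = ½[√278.9 − 1] = 7.85.
y₂ = 7.85 × 1.29 = 10.1 ft.
Head loss: ΔE = (y₂ − y₁)³/(4y₁y₂) = (10.1 − 1.29)³/(4×1.29×10.1) = 690/52.3 = 13.2 ft.

y₂ = 10.1 ft; ΔE = 13.2 ft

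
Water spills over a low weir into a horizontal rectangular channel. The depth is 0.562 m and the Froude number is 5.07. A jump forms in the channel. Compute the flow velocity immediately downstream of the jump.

V₂ = 1.78 m/s

Fr₁ = 5.07 (given).
From the momentum equation for a rectangular channel, y₂/y₁ = ½[√(1 + 8Fr₁²) − 1] = ½[√206.6 − 1] = 6.69.
y₂ = 6.69 × 0.562 = 3.76 m.
V₁ = Fr₁·√(g·y₁) = 5.07×√(9.81×0.562) = 11.9 m/s; q = V₁·y₁ = 6.69 m²/s.
V₂ = q/y₂ = 6.69/3.76 = 1.78 m/s.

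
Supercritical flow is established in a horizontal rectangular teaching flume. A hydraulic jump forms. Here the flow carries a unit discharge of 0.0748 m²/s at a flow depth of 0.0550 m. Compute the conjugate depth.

y₂ = 0.119 m

V₁ = q/y₁ = 0.0748/0.0550 = 1.36 m/s. Fr₁ = V₁/√(g·y₁) = 1.36/√(9.81×0.0550) = 1.85.
From the momentum equation for a rectangular channel, y₂/y₁ = ½[√(1 + 8Fr₁²) − 1] = ½[√28.42 − 1] = 2.17.
y₂ = 2.17 × 0.0550 = 0.119 m.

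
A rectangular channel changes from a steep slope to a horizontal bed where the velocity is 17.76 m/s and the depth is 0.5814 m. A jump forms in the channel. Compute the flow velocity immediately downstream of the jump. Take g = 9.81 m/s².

Fr₁ = V₁/√(g·y₁) = 17.76/√(9.81×0.5814) = 7.437.
Conjugate-depth relation: y₂/y₁ = ½[√(1 + 8Fr₁²) − 1] = ½[√443.42 − 1] = 10.03.
y₂ = 10.03 × 0.5814 = 5.831 m.
q = V₁·y₁ = 17.76 × 0.5814 = 10.33 m²/s.
V₂ = q/y₂ = 10.33/5.831 = 1.771 m/s.

V₂ = 1.771 m/s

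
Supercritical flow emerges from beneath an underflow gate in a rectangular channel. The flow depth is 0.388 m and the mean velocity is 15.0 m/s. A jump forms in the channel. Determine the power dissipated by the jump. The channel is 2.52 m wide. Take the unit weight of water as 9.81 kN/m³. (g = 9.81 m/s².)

P = 1111 kW

Fr₁ = V₁/√(g·y₁) = 15.0/√(9.81×0.388) = 7.69.
From the momentum equation for a rectangular channel, y₂/y₁ = ½[√(1 + 8Fr₁²) − 1] = ½[√473.9 − 1] = 10.4.
y₂ = 10.4 × 0.388 = 4.03 m.
q = V₁·y₁ = 15.0 × 0.388 = 5.82 m²/s. V₂ = q/y₂ = 5.82/4.03 = 1.44 m/s. E₁ = y₁ + V₁²/2g = 11.9 m; E₂ = y₂ + V₂²/2g = 4.14 m. ΔE = E₁ − E₂ = 7.72 m.
Q = q·b = 5.82 × 2.52 = 14.7 m³/s. P = γ·Q·ΔE = 9.81 × 14.7 × 7.72 = 1111 kW.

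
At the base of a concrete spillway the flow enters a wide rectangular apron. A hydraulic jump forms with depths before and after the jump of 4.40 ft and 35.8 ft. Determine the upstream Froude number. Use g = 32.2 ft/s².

For a rectangular channel the momentum equation gives q² = ½·g·y₁·y₂·(y₁ + y₂) = ½×32.2×4.40×35.8×40.2 = 101950.
q = √101950 = 319 ft²/s.
V₁ = q/y₁ = 72.6 ft/s; Fr₁ = V₁/√(g·y₁) = 6.10.

Fr₁ = 6.10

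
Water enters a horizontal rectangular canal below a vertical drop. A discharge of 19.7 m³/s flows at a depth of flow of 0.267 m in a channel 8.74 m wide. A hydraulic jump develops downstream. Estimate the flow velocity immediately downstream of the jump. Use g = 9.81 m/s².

q = Q/b = 19.7/8.74 = 2.25 m²/s; V₁ = q/y₁ = 8.44 m/s. Fr₁ = V₁/√(g·y₁) = 5.22.
By Bélanger, y₂/y₁ = ½[√(1 + 8Fr₁²) − 1] = ½[√218.7 − 1] = 6.89.
y₂ = 6.89 × 0.267 = 1.84 m.
V₂ = q/y₂ = 2.25/1.84 = 1.22 m/s.

V₂ = 1.22 m/s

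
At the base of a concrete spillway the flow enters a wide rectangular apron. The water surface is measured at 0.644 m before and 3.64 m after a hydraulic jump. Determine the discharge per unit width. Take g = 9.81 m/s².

q = 7.02 m²/s

For a rectangular channel the momentum equation gives q² = ½·g·y₁·y₂·(y₁ + y₂) = ½×9.81×0.644×3.64×4.28 = 49.3.
q = √49.3 = 7.02 m²/s.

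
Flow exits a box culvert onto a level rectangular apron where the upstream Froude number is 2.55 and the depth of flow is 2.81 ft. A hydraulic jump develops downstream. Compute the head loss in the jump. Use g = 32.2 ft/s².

Fr₁ = 2.55 (given).
Conjugate-depth relation: y₂/y₁ = ½[√(1 + 8Fr₁²) − 1] = ½[√53.02 − 1] = 3.14.
y₂ = 3.14 × 2.81 = 8.83 ft.
Head loss: ΔE = (y₂ − y₁)³/(4y₁y₂) = (8.83 − 2.81)³/(4×2.81×8.83) = 218/99.2 = 2.19 ft.

ΔE = 2.19 ft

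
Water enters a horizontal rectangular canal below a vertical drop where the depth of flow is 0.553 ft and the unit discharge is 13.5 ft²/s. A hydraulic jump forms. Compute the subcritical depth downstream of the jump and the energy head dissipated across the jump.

V₁ = q/y₁ = 13.5/0.553 = 24.4 ft/s. Fr₁ = V₁/√(g·y₁) = 24.4/√(32.2×0.553) = 5.79.
From the momentum equation for a rectangular channel, y₂/y₁ = ½[√(1 + 8Fr₁²) − 1] = ½[√268.7 − 1] = 7.70.
y₂ = 7.70 × 0.553 = 4.26 ft.
V₂ = q/y₂ = 13.5/4.26 = 3.17 ft/s. E₁ = y₁ + V₁²/2g = 9.81 ft; E₂ = y₂ + V₂²/2g = 4.41 ft. ΔE = E₁ − E₂ = 5.39 ft.

y₂ = 4.26 ft; ΔE = 5.39 ft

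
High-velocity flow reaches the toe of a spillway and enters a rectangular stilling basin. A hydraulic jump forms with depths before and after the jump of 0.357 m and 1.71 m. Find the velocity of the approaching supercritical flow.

V₁ = 6.97 m/s

For a rectangular channel the momentum equation gives q² = ½·g·y₁·y₂·(y₁ + y₂) = ½×9.81×0.357×1.71×2.07 = 6.19.
q = √6.19 = 2.49 m²/s.
V₁ = q/y₁ = 2.49/0.357 = 6.97 m/s.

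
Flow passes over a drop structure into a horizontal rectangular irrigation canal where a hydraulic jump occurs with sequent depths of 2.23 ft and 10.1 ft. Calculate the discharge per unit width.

For a rectangular channel the momentum equation gives q² = ½·g·y₁·y₂·(y₁ + y₂) = ½×32.2×2.23×10.1×12.3 = 4471.
q = √4471 = 66.9 ft²/s.

q = 66.9 ft²/s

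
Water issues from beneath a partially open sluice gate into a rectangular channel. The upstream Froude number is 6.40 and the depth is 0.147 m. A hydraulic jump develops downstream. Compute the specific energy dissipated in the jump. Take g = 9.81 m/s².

ΔE = 1.86 m

Fr₁ = 6.40 (given).
By Bélanger, y₂/y₁ = ½[√(1 + 8Fr₁²) − 1] = ½[√328.7 − 1] = 8.56.
y₂ = 8.56 × 0.147 = 1.26 m.
Head loss: ΔE = (y₂ − y₁)³/(4y₁y₂) = (1.26 − 0.147)³/(4×0.147×1.26) = 1.38/0.740 = 1.86 m.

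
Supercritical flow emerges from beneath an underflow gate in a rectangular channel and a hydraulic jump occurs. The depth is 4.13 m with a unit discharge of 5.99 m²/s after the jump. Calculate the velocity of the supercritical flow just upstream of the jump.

V₂ = q/y₂ = 5.99/4.13 = 1.45 m/s; Fr₂ = V₂/√(g·y₂) = 0.228.
From the momentum equation (using Fr₂), y₁/y₂ = ½[√(1 + 8Fr₂²) − 1] = ½[√1.415 − 1] = 0.0948.
y₁ = 0.0948 × 4.13 = 0.392 m.
V₁ = q/y₁ = 5.99/0.392 = 15.3 m/s.

V₁ = 15.3 m/s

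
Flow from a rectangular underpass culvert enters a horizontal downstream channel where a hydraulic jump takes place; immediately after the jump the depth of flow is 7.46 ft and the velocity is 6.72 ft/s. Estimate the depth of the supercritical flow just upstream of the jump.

y₁ = 2.17 ft

Fr₂ = V₂/√(g·y₂) = 6.72/√(32.2×7.46) = 0.434.
Since the conjugate-depth ratio holds either way, y₁/y₂ = ½[√(1 + 8Fr₂²) − 1] = ½[√2.504 − 1] = 0.291.
y₁ = 0.291 × 7.46 = 2.17 ft.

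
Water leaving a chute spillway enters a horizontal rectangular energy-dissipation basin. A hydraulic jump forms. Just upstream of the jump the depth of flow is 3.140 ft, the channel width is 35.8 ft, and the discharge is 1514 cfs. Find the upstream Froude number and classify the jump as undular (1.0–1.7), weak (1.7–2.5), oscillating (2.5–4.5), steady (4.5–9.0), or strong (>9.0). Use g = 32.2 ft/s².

q = Q/b = 1514/35.8 = 42.29 ft²/s; V₁ = q/y₁ = 13.47 ft/s. Fr₁ = V₁/√(g·y₁) = 1.339.
Fr₁ = 1.339 lies in the undular range.

Fr₁ = 1.339; undular jump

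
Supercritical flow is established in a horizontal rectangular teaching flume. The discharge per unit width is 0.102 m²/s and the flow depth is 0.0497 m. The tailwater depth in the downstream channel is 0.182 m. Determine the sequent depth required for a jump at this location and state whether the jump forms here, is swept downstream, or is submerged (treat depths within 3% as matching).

V₁ = q/y₁ = 0.102/0.0497 = 2.05 m/s. Fr₁ = V₁/√(g·y₁) = 2.05/√(9.81×0.0497) = 2.94.
Bélanger equation: y₂/y₁ = ½[√(1 + 8Fr₁²) − 1] = ½[√70.11 − 1] = 3.69.
y₂ = 3.69 × 0.0497 = 0.183 m.
Tailwater y_tw = 0.182 m: y_tw ≈ y₂, so the jump forms here.

y₂ = 0.183 m; the jump forms here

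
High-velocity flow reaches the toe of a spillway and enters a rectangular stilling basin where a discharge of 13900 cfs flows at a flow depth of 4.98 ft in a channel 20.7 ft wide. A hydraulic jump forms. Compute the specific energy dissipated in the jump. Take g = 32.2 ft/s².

q = Q/b = 13900/20.7 = 671 ft²/s; V₁ = q/y₁ = 135 ft/s. Fr₁ = V₁/√(g·y₁) = 10.6.
Conjugate-depth relation: y₂/y₁ = ½[√(1 + 8Fr₁²) − 1] = ½[√908.1 − 1] = 14.6.
y₂ = 14.6 × 4.98 = 72.5 ft.
Head loss: ΔE = (y₂ − y₁)³/(4y₁y₂) = (72.5 − 4.98)³/(4×4.98×72.5) = 308418/1445 = 213 ft.

ΔE = 213 ft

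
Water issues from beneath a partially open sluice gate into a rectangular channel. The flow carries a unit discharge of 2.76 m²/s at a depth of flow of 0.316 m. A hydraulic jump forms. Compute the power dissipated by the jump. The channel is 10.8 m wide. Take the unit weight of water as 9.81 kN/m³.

V₁ = q/y₁ = 2.76/0.316 = 8.73 m/s. Fr₁ = V₁/√(g·y₁) = 8.73/√(9.81×0.316) = 4.96.
By Bélanger, y₂/y₁ = ½[√(1 + 8Fr₁²) − 1] = ½[√197.9 − 1] = 6.53.
y₂ = 6.53 × 0.316 = 2.06 m.
Head loss: ΔE = (y₂ − y₁)³/(4y₁y₂) = (2.06 − 0.316)³/(4×0.316×2.06) = 5.35/2.61 = 2.05 m.
Q = q·b = 2.76 × 10.8 = 29.8 m³/s. P = γ·Q·ΔE = 9.81 × 29.8 × 2.05 = 599 kW.

P = 599 kW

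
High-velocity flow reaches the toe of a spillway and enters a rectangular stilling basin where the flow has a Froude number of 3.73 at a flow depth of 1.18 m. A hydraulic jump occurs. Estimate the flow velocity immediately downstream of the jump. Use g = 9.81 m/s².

Fr₁ = 3.73 (given).
By Bélanger, y₂/y₁ = ½[√(1 + 8Fr₁²) − 1] = ½[√112.3 − 1] = 4.80.
y₂ = 4.80 × 1.18 = 5.66 m.
V₁ = Fr₁·√(g·y₁) = 3.73×√(9.81×1.18) = 12.7 m/s; q = V₁·y₁ = 15.0 m²/s.
V₂ = q/y₂ = 15.0/5.66 = 2.64 m/s.

V₂ = 2.64 m/s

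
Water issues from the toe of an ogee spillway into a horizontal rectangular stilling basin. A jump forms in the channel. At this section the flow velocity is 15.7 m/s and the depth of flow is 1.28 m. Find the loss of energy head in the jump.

ΔE = 6.06 m

Fr₁ = V₁/√(g·y₁) = 15.7/√(9.81×1.28) = 4.43.
Bélanger equation: y₂/y₁ = ½[√(1 + 8Fr₁²) − 1] = ½[√158.0 − 1] = 5.79.
y₂ = 5.79 × 1.28 = 7.41 m.
Head loss: ΔE = (y₂ − y₁)³/(4y₁y₂) = (7.41 − 1.28)³/(4×1.28×7.41) = 230/37.9 = 6.06 m.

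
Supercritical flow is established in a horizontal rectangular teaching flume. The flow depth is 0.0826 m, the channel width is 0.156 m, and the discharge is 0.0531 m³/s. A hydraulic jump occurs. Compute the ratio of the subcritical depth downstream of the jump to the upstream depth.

y₂/y₁ = 5.99

q = Q/b = 0.0531/0.156 = 0.340 m²/s; V₁ = q/y₁ = 4.12 m/s. Fr₁ = V₁/√(g·y₁) = 4.58.
By Bélanger, y₂/y₁ = ½[√(1 + 8Fr₁²) − 1] = ½[√168.7 − 1] = 5.99.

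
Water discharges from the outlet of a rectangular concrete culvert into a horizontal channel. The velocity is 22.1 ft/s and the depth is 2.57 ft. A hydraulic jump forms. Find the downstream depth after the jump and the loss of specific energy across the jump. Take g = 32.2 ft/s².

y₂ = 7.64 ft; ΔE = 1.66 ft

Fr₁ = V₁/√(g·y₁) = 22.1/√(32.2×2.57) = 2.43.
Sequent-depth ratio: y₂/y₁ = ½[√(1 + 8Fr₁²) − 1] = ½[√48.22 − 1] = 2.97.
y₂ = 2.97 × 2.57 = 7.64 ft.
q = V₁·y₁ = 22.1 × 2.57 = 56.8 ft²/s. V₂ = q/y₂ = 56.8/7.64 = 7.44 ft/s. E₁ = y₁ + V₁²/2g = 10.2 ft; E₂ = y₂ + V₂²/2g = 8.50 ft. ΔE = E₁ − E₂ = 1.66 ft.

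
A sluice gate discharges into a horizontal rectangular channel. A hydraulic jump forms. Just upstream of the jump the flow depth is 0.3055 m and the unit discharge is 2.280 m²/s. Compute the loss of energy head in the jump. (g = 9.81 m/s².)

V₁ = q/y₁ = 2.280/0.3055 = 7.463 m/s. Fr₁ = V₁/√(g·y₁) = 7.463/√(9.81×0.3055) = 4.311.
Bélanger equation: y₂/y₁ = ½[√(1 + 8Fr₁²) − 1] = ½[√149.68 − 1] = 5.617.
y₂ = 5.617 × 0.3055 = 1.716 m.
Head loss: ΔE = (y₂ − y₁)³/(4y₁y₂) = (1.716 − 0.3055)³/(4×0.3055×1.716) = 2.807/2.097 = 1.338 m.

ΔE = 1.338 m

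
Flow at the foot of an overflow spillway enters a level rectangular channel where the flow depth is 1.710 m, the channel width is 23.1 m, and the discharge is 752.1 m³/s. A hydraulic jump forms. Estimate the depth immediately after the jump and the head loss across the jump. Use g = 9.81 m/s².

y₂ = 10.42 m; ΔE = 9.270 m

q = Q/b = 752.1/23.1 = 32.56 m²/s; V₁ = q/y₁ = 19.04 m/s. Fr₁ = V₁/√(g·y₁) = 4.649.
Sequent-depth ratio: y₂/y₁ = ½[√(1 + 8Fr₁²) − 1] = ½[√173.89 − 1] = 6.093.
y₂ = 6.093 × 1.710 = 10.42 m.
V₂ = q/y₂ = 32.56/10.42 = 3.125 m/s. E₁ = y₁ + V₁²/2g = 20.19 m; E₂ = y₂ + V₂²/2g = 10.92 m. ΔE = E₁ − E₂ = 9.270 m.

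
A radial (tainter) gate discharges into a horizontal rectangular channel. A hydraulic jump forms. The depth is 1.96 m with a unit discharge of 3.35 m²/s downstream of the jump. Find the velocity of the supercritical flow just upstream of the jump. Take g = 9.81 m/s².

V₁ = 7.00 m/s

V₂ = q/y₂ = 3.35/1.96 = 1.71 m/s; Fr₂ = V₂/√(g·y₂) = 0.390.
From the momentum equation (using Fr₂), y₁/y₂ = ½[√(1 + 8Fr₂²) − 1] = ½[√2.215 − 1] = 0.244.
y₁ = 0.244 × 1.96 = 0.479 m.
V₁ = q/y₁ = 3.35/0.479 = 7.00 m/s.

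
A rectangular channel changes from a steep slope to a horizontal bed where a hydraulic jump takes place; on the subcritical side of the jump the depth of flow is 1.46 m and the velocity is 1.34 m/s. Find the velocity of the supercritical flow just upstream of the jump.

V₁ = 6.45 m/s

Fr₂ = V₂/√(g·y₂) = 1.34/√(9.81×1.46) = 0.354.
From the momentum equation (using Fr₂), y₁/y₂ = ½[√(1 + 8Fr₂²) − 1] = ½[√2.003 − 1] = 0.208.
y₁ = 0.208 × 1.46 = 0.303 m.
V₁ = q/y₁ = 1.96/0.303 = 6.45 m/s.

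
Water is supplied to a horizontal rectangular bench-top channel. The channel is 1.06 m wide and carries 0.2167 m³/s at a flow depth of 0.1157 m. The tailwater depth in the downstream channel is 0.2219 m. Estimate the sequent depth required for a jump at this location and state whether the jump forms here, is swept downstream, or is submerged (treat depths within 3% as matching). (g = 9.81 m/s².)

y₂ = 0.2196 m; the jump forms here

q = Q/b = 0.2167/1.06 = 0.2044 m²/s; V₁ = q/y₁ = 1.767 m/s. Fr₁ = V₁/√(g·y₁) = 1.659.
Conjugate-depth relation: y₂/y₁ = ½[√(1 + 8Fr₁²) − 1] = ½[√23.005 − 1] = 1.898.
y₂ = 1.898 × 0.1157 = 0.2196 m.
Tailwater y_tw = 0.2219 m: y_tw ≈ y₂, so the jump forms here.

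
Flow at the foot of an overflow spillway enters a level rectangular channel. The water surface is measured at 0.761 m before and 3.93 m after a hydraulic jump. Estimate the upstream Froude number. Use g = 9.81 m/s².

For a rectangular channel the momentum equation gives q² = ½·g·y₁·y₂·(y₁ + y₂) = ½×9.81×0.761×3.93×4.69 = 68.8.
q = √68.8 = 8.30 m²/s.
V₁ = q/y₁ = 10.9 m/s; Fr₁ = V₁/√(g·y₁) = 3.99.

Fr₁ = 3.99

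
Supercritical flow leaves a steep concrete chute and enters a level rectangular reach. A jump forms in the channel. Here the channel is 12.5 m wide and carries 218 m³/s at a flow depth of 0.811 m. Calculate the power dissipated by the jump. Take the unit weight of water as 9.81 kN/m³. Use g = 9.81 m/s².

P = 33811 kW

q = Q/b = 218/12.5 = 17.4 m²/s; V₁ = q/y₁ = 21.5 m/s. Fr₁ = V₁/√(g·y₁) = 7.62.
Bélanger equation: y₂/y₁ = ½[√(1 + 8Fr₁²) − 1] = ½[√466.0 − 1] = 10.3.
y₂ = 10.3 × 0.811 = 8.35 m.
Head loss: ΔE = (y₂ − y₁)³/(4y₁y₂) = (8.35 − 0.811)³/(4×0.811×8.35) = 428/27.1 = 15.8 m.
P = γ·Q·ΔE = 9.81 × 218 × 15.8 = 33811 kW.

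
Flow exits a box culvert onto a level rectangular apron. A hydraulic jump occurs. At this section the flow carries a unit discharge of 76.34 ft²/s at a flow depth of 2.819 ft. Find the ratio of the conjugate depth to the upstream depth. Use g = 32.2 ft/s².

V₁ = q/y₁ = 76.34/2.819 = 27.08 ft/s. Fr₁ = V₁/√(g·y₁) = 27.08/√(32.2×2.819) = 2.842.
Sequent-depth ratio: y₂/y₁ = ½[√(1 + 8Fr₁²) − 1] = ½[√65.633 − 1] = 3.551.

y₂/y₁ = 3.551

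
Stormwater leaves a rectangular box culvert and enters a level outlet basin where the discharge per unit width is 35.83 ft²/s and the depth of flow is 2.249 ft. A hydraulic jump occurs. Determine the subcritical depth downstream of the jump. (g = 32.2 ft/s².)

V₁ = q/y₁ = 35.83/2.249 = 15.93 ft/s. Fr₁ = V₁/√(g·y₁) = 15.93/√(32.2×2.249) = 1.872.
Sequent-depth ratio: y₂/y₁ = ½[√(1 + 8Fr₁²) − 1] = ½[√29.039 − 1] = 2.194.
y₂ = 2.194 × 2.249 = 4.935 ft.

y₂ = 4.935 ft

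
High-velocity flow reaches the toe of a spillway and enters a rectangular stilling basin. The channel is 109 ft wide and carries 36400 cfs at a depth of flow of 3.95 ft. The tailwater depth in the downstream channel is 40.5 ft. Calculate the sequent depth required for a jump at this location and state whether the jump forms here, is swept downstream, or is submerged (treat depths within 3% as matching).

q = Q/b = 36400/109 = 334 ft²/s; V₁ = q/y₁ = 84.5 ft/s. Fr₁ = V₁/√(g·y₁) = 7.50.
By Bélanger, y₂/y₁ = ½[√(1 + 8Fr₁²) − 1] = ½[√450.6 − 1] = 10.1.
y₂ = 10.1 × 3.95 = 39.9 ft.
Tailwater y_tw = 40.5 ft: y_tw ≈ y₂, so the jump forms here.

y₂ = 39.9 ft; the jump forms here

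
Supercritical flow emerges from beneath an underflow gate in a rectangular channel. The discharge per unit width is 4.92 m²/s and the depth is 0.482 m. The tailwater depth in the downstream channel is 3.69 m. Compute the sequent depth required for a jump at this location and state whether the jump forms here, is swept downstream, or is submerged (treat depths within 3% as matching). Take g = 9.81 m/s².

y₂ = 2.97 m; the jump is submerged

V₁ = q/y₁ = 4.92/0.482 = 10.2 m/s. Fr₁ = V₁/√(g·y₁) = 10.2/√(9.81×0.482) = 4.69.
Conjugate-depth relation: y₂/y₁ = ½[√(1 + 8Fr₁²) − 1] = ½[√177.3 − 1] = 6.16.
y₂ = 6.16 × 0.482 = 2.97 m.
Tailwater y_tw = 3.69 m: y_tw > y₂, so the jump is submerged.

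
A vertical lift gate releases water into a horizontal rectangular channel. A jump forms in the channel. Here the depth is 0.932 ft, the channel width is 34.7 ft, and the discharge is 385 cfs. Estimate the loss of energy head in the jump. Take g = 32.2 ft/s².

ΔE = 0.375 ft

q = Q/b = 385/34.7 = 11.1 ft²/s; V₁ = q/y₁ = 11.9 ft/s. Fr₁ = V₁/√(g·y₁) = 2.17.
From the momentum equation for a rectangular channel, y₂/y₁ = ½[√(1 + 8Fr₁²) − 1] = ½[√38.78 − 1] = 2.61.
y₂ = 2.61 × 0.932 = 2.44 ft.
V₂ = q/y₂ = 11.1/2.44 = 4.55 ft/s. E₁ = y₁ + V₁²/2g = 3.13 ft; E₂ = y₂ + V₂²/2g = 2.76 ft. ΔE = E₁ − E₂ = 0.375 ft.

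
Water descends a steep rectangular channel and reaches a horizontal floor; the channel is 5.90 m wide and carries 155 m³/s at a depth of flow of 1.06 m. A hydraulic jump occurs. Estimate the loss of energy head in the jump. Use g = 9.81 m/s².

ΔE = 21.1 m

q = Q/b = 155/5.90 = 26.3 m²/s; V₁ = q/y₁ = 24.8 m/s. Fr₁ = V₁/√(g·y₁) = 7.69.
Conjugate-depth relation: y₂/y₁ = ½[√(1 + 8Fr₁²) − 1] = ½[√473.6 − 1] = 10.4.
y₂ = 10.4 × 1.06 = 11.0 m.
V₂ = q/y₂ = 26.3/11.0 = 2.39 m/s. E₁ = y₁ + V₁²/2g = 32.4 m; E₂ = y₂ + V₂²/2g = 11.3 m. ΔE = E₁ − E₂ = 21.1 m.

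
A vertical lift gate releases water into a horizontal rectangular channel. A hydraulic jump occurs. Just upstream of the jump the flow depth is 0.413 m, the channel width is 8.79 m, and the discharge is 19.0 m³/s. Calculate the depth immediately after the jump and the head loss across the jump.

y₂ = 1.33 m; ΔE = 0.348 m

q = Q/b = 19.0/8.79 = 2.16 m²/s; V₁ = q/y₁ = 5.23 m/s. Fr₁ = V₁/√(g·y₁) = 2.60.
By Bélanger, y₂/y₁ = ½[√(1 + 8Fr₁²) − 1] = ½[√55.09 − 1] = 3.21.
y₂ = 3.21 × 0.413 = 1.33 m.
V₂ = q/y₂ = 2.16/1.33 = 1.63 m/s. E₁ = y₁ + V₁²/2g = 1.81 m; E₂ = y₂ + V₂²/2g = 1.46 m. ΔE = E₁ − E₂ = 0.348 m.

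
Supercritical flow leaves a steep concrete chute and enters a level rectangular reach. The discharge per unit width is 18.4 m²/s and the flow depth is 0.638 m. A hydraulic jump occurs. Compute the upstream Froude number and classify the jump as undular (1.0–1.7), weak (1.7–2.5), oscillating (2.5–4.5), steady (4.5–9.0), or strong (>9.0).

V₁ = q/y₁ = 18.4/0.638 = 28.8 m/s. Fr₁ = V₁/√(g·y₁) = 28.8/√(9.81×0.638) = 11.5.
Fr₁ = 11.5 lies in the strong range.

Fr₁ = 11.5; strong jump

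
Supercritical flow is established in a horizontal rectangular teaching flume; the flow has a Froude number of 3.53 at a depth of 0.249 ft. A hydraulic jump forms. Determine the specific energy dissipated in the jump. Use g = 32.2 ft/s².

Fr₁ = 3.53 (given).
From the momentum equation for a rectangular channel, y₂/y₁ = ½[√(1 + 8Fr₁²) − 1] = ½[√100.7 − 1] = 4.52.
y₂ = 4.52 × 0.249 = 1.12 ft.
Head loss: ΔE = (y₂ − y₁)³/(4y₁y₂) = (1.12 − 0.249)³/(4×0.249×1.12) = 0.672/1.12 = 0.600 ft.

ΔE = 0.600 ft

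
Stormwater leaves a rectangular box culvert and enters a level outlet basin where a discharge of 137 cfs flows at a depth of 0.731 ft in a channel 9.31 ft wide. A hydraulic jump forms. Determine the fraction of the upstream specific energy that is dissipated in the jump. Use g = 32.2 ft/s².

q = Q/b = 137/9.31 = 14.7 ft²/s; V₁ = q/y₁ = 20.1 ft/s. Fr₁ = V₁/√(g·y₁) = 4.15.
By Bélanger, y₂/y₁ = ½[√(1 + 8Fr₁²) − 1] = ½[√138.7 − 1] = 5.39.
y₂ = 5.39 × 0.731 = 3.94 ft.
E₁ = y₁ + V₁²/2g = 7.02 ft. ΔE = (y₂ − y₁)³/(4y₁y₂) = 2.87 ft. ΔE/E₁ = 2.87/7.02 = 0.408.

ΔE/E₁ = 0.408 (40.8%)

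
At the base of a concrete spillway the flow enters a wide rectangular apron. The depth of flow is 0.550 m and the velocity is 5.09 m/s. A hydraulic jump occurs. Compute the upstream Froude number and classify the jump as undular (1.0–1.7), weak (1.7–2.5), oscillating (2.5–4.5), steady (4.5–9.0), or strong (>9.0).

Fr₁ = V₁/√(g·y₁) = 5.09/√(9.81×0.550) = 2.19.
Fr₁ = 2.19 lies in the weak range.

Fr₁ = 2.19; weak jump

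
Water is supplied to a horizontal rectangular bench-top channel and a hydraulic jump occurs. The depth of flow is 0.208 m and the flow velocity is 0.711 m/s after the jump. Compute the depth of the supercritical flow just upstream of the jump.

y₁ = 0.0756 m

Fr₂ = V₂/√(g·y₂) = 0.711/√(9.81×0.208) = 0.498.
The Bélanger relation is symmetric: y₁/y₂ = ½[√(1 + 8Fr₂²) − 1] = ½[√2.982 − 1] = 0.363.
y₁ = 0.363 × 0.208 = 0.0756 m.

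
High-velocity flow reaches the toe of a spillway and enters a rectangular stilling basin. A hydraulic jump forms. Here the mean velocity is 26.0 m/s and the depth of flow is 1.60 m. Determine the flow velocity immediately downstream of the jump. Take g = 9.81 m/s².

Fr₁ = V₁/√(g·y₁) = 26.0/√(9.81×1.60) = 6.56.
Bélanger equation: y₂/y₁ = ½[√(1 + 8Fr₁²) − 1] = ½[√345.5 − 1] = 8.79.
y₂ = 8.79 × 1.60 = 14.1 m.
q = V₁·y₁ = 26.0 × 1.60 = 41.6 m²/s.
V₂ = q/y₂ = 41.6/14.1 = 2.96 m/s.

V₂ = 2.96 m/s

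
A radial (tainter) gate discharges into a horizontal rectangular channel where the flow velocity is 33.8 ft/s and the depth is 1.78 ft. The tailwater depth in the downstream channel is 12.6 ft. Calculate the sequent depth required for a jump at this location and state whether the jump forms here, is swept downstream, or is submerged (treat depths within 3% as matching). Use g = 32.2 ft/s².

y₂ = 10.4 ft; the jump is submerged

Fr₁ = V₁/√(g·y₁) = 33.8/√(32.2×1.78) = 4.46.
From the momentum equation for a rectangular channel, y₂/y₁ = ½[√(1 + 8Fr₁²) − 1] = ½[√160.5 − 1] = 5.83.
y₂ = 5.83 × 1.78 = 10.4 ft.
Tailwater y_tw = 12.6 ft: y_tw > y₂, so the jump is submerged.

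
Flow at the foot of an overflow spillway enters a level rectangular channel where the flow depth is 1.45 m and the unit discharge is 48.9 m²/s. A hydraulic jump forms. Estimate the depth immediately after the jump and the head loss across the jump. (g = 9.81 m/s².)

V₁ = q/y₁ = 48.9/1.45 = 33.7 m/s. Fr₁ = V₁/√(g·y₁) = 33.7/√(9.81×1.45) = 8.94.
Conjugate-depth relation: y₂/y₁ = ½[√(1 + 8Fr₁²) − 1] = ½[√640.6 − 1] = 12.2.
y₂ = 12.2 × 1.45 = 17.6 m.
V₂ = q/y₂ = 48.9/17.6 = 2.77 m/s. E₁ = y₁ + V₁²/2g = 59.4 m; E₂ = y₂ + V₂²/2g = 18.0 m. ΔE = E₁ − E₂ = 41.4 m.

y₂ = 17.6 m; ΔE = 41.4 m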